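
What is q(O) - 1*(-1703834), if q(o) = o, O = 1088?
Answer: 1704922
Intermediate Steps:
q(O) - 1*(-1703834) = 1088 - 1*(-1703834) = 1088 + 1703834 = 1704922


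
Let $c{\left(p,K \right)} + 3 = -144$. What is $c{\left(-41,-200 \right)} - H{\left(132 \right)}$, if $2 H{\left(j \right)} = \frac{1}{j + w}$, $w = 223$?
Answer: $- \frac{104371}{710} \approx -147.0$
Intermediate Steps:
$H{\left(j \right)} = \frac{1}{2 \left(223 + j\right)}$ ($H{\left(j \right)} = \frac{1}{2 \left(j + 223\right)} = \frac{1}{2 \left(223 + j\right)}$)
$c{\left(p,K \right)} = -147$ ($c{\left(p,K \right)} = -3 - 144 = -147$)
$c{\left(-41,-200 \right)} - H{\left(132 \right)} = -147 - \frac{1}{2 \left(223 + 132\right)} = -147 - \frac{1}{2 \cdot 355} = -147 - \frac{1}{2} \cdot \frac{1}{355} = -147 - \frac{1}{710} = - \frac{104371}{710}$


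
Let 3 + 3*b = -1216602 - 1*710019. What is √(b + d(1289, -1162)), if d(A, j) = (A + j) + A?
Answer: 2*I*√160198 ≈ 800.5*I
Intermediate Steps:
d(A, j) = j + 2*A
b = -642208 (b = -1 + (-1216602 - 1*710019)/3 = -1 + (-1216602 - 710019)/3 = -1 + (⅓)*(-1926621) = -1 - 642207 = -642208)
√(b + d(1289, -1162)) = √(-642208 + (-1162 + 2*1289)) = √(-642208 + (-1162 + 2578)) = √(-642208 + 1416) = √(-640792) = 2*I*√160198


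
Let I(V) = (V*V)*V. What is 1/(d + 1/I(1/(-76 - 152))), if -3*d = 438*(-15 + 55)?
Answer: -1/11858192 ≈ -8.4330e-8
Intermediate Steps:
I(V) = V**3 (I(V) = V**2*V = V**3)
d = -5840 (d = -146*(-15 + 55) = -146*40 = -1/3*17520 = -5840)
1/(d + 1/I(1/(-76 - 152))) = 1/(-5840 + 1/((1/(-76 - 152))**3)) = 1/(-5840 + 1/((1/(-228))**3)) = 1/(-5840 + 1/((-1/228)**3)) = 1/(-5840 + 1/(-1/11852352)) = 1/(-5840 - 11852352) = 1/(-11858192) = -1/11858192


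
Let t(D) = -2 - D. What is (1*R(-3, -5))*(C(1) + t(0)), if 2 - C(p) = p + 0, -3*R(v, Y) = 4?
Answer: 4/3 ≈ 1.3333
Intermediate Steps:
R(v, Y) = -4/3 (R(v, Y) = -⅓*4 = -4/3)
C(p) = 2 - p (C(p) = 2 - (p + 0) = 2 - p)
(1*R(-3, -5))*(C(1) + t(0)) = (1*(-4/3))*((2 - 1*1) + (-2 - 1*0)) = -4*((2 - 1) + (-2 + 0))/3 = -4*(1 - 2)/3 = -4/3*(-1) = 4/3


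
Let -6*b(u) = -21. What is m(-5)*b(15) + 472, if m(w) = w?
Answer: 909/2 ≈ 454.50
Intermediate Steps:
b(u) = 7/2 (b(u) = -⅙*(-21) = 7/2)
m(-5)*b(15) + 472 = -5*7/2 + 472 = -35/2 + 472 = 909/2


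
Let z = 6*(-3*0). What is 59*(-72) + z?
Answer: -4248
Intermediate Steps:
z = 0 (z = 6*0 = 0)
59*(-72) + z = 59*(-72) + 0 = -4248 + 0 = -4248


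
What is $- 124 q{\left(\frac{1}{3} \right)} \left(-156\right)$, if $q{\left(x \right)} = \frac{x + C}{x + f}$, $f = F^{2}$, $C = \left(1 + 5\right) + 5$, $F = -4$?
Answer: $\frac{657696}{49} \approx 13422.0$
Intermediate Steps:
$C = 11$ ($C = 6 + 5 = 11$)
$f = 16$ ($f = \left(-4\right)^{2} = 16$)
$q{\left(x \right)} = \frac{11 + x}{16 + x}$ ($q{\left(x \right)} = \frac{x + 11}{x + 16} = \frac{11 + x}{16 + x}$)
$- 124 q{\left(\frac{1}{3} \right)} \left(-156\right) = - 124 \frac{11 + \frac{1}{3}}{16 + \frac{1}{3}} \left(-156\right) = - 124 \frac{1}{\frac{49}{3}} \cdot \frac{34}{3} \left(-156\right) = - 124 \cdot \frac{3}{49} \cdot \frac{34}{3} \left(-156\right) = \left(-124\right) \frac{34}{49} \left(-156\right) = \left(- \frac{4216}{49}\right) \left(-156\right) = \frac{657696}{49}$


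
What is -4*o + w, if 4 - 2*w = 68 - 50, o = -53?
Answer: 205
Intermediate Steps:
w = -7 (w = 2 - (68 - 50)/2 = 2 - ½*18 = 2 - 9 = -7)
-4*o + w = -4*(-53) - 7 = 212 - 7 = 205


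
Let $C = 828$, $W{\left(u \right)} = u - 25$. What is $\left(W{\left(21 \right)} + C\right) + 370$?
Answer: $1194$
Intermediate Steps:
$W{\left(u \right)} = -25 + u$
$\left(W{\left(21 \right)} + C\right) + 370 = \left(\left(-25 + 21\right) + 828\right) + 370 = \left(-4 + 828\right) + 370 = 824 + 370 = 1194$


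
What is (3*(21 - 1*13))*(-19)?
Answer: -456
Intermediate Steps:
(3*(21 - 1*13))*(-19) = (3*(21 - 13))*(-19) = (3*8)*(-19) = 24*(-19) = -456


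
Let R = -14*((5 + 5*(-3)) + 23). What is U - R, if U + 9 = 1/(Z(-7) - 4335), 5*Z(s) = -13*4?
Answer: 3758766/21727 ≈ 173.00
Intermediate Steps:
Z(s) = -52/5 (Z(s) = (-13*4)/5 = (⅕)*(-52) = -52/5)
U = -195548/21727 (U = -9 + 1/(-52/5 - 4335) = -9 + 1/(-21727/5) = -9 - 5/21727 = -195548/21727 ≈ -9.0002)
R = -182 (R = -14*((5 - 15) + 23) = -14*(-10 + 23) = -14*13 = -182)
U - R = -195548/21727 - 1*(-182) = -195548/21727 + 182 = 3758766/21727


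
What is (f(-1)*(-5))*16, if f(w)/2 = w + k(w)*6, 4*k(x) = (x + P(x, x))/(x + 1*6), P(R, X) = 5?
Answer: -32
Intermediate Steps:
k(x) = (5 + x)/(4*(6 + x)) (k(x) = ((x + 5)/(x + 1*6))/4 = ((5 + x)/(x + 6))/4 = ((5 + x)/(6 + x))/4 = (5 + x)/(4*(6 + x)))
f(w) = 2*w + 3*(5 + w)/(6 + w) (f(w) = 2*(w + ((5 + w)/(4*(6 + w)))*6) = 2*(w + 3*(5 + w)/(2*(6 + w))) = 2*w + 3*(5 + w)/(6 + w))
(f(-1)*(-5))*16 = (((15 + 2*(-1)² + 15*(-1))/(6 - 1))*(-5))*16 = (((15 + 2*1 - 15)/5)*(-5))*16 = (((15 + 2 - 15)/5)*(-5))*16 = (((⅕)*2)*(-5))*16 = ((⅖)*(-5))*16 = -2*16 = -32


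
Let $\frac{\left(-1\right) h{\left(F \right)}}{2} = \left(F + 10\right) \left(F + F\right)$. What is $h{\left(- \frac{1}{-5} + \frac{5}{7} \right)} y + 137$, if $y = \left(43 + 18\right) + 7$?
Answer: $- \frac{3157103}{1225} \approx -2577.2$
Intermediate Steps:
$h{\left(F \right)} = - 4 F \left(10 + F\right)$ ($h{\left(F \right)} = - 2 \left(F + 10\right) \left(F + F\right) = - 2 \left(10 + F\right) 2 F = - 2 \cdot 2 F \left(10 + F\right) = - 4 F \left(10 + F\right)$)
$y = 68$ ($y = 61 + 7 = 68$)
$h{\left(- \frac{1}{-5} + \frac{5}{7} \right)} y + 137 = - 4 \left(- \frac{1}{-5} + \frac{5}{7}\right) \left(10 + \left(- \frac{1}{-5} + \frac{5}{7}\right)\right) 68 + 137 = - 4 \left(\left(-1\right) \left(- \frac{1}{5}\right) + 5 \cdot \frac{1}{7}\right) \left(10 + \left(\left(-1\right) \left(- \frac{1}{5}\right) + 5 \cdot \frac{1}{7}\right)\right) 68 + 137 = - 4 \left(\frac{1}{5} + \frac{5}{7}\right) \left(10 + \left(\frac{1}{5} + \frac{5}{7}\right)\right) 68 + 137 = \left(-4\right) \frac{32}{35} \left(10 + \frac{32}{35}\right) 68 + 137 = \left(-4\right) \frac{32}{35} \cdot \frac{382}{35} \cdot 68 + 137 = \left(- \frac{48896}{1225}\right) 68 + 137 = - \frac{3324928}{1225} + 137 = - \frac{3157103}{1225}$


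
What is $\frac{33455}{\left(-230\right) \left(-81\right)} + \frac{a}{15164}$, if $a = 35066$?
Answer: $\frac{29014780}{7062633} \approx 4.1082$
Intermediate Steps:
$\frac{33455}{\left(-230\right) \left(-81\right)} + \frac{a}{15164} = \frac{33455}{\left(-230\right) \left(-81\right)} + \frac{35066}{15164} = \frac{33455}{18630} + 35066 \cdot \frac{1}{15164} = 33455 \cdot \frac{1}{18630} + \frac{17533}{7582} = \frac{6691}{3726} + \frac{17533}{7582} = \frac{29014780}{7062633}$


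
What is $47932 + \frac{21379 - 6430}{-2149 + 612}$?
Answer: $\frac{73656535}{1537} \approx 47922.0$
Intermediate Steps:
$47932 + \frac{21379 - 6430}{-2149 + 612} = 47932 + \frac{14949}{-1537} = 47932 + 14949 \left(- \frac{1}{1537}\right) = 47932 - \frac{14949}{1537} = \frac{73656535}{1537}$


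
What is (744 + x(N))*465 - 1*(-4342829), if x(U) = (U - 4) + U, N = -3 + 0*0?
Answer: 4684139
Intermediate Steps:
N = -3 (N = -3 + 0 = -3)
x(U) = -4 + 2*U (x(U) = (-4 + U) + U = -4 + 2*U)
(744 + x(N))*465 - 1*(-4342829) = (744 + (-4 + 2*(-3)))*465 - 1*(-4342829) = (744 + (-4 - 6))*465 + 4342829 = (744 - 10)*465 + 4342829 = 734*465 + 4342829 = 341310 + 4342829 = 4684139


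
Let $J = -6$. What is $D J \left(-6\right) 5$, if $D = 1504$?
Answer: $270720$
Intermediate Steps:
$D J \left(-6\right) 5 = 1504 \left(-6\right) \left(-6\right) 5 = 1504 \cdot 36 \cdot 5 = 1504 \cdot 180 = 270720$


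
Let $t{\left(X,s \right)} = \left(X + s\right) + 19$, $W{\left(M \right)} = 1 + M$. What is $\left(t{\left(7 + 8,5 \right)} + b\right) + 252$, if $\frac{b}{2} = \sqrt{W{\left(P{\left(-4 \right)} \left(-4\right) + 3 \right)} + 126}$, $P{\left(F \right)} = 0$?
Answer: $291 + 2 \sqrt{130} \approx 313.8$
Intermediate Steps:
$t{\left(X,s \right)} = 19 + X + s$
$b = 2 \sqrt{130}$ ($b = 2 \sqrt{\left(1 + \left(0 \left(-4\right) + 3\right)\right) + 126} = 2 \sqrt{\left(1 + \left(0 + 3\right)\right) + 126} = 2 \sqrt{\left(1 + 3\right) + 126} = 2 \sqrt{4 + 126} = 2 \sqrt{130} \approx 22.803$)
$\left(t{\left(7 + 8,5 \right)} + b\right) + 252 = \left(\left(19 + \left(7 + 8\right) + 5\right) + 2 \sqrt{130}\right) + 252 = \left(\left(19 + 15 + 5\right) + 2 \sqrt{130}\right) + 252 = \left(39 + 2 \sqrt{130}\right) + 252 = 291 + 2 \sqrt{130}$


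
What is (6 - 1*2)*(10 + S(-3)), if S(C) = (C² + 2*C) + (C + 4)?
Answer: 56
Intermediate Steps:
S(C) = 4 + C² + 3*C (S(C) = (C² + 2*C) + (4 + C) = 4 + C² + 3*C)
(6 - 1*2)*(10 + S(-3)) = (6 - 1*2)*(10 + (4 + (-3)² + 3*(-3))) = (6 - 2)*(10 + (4 + 9 - 9)) = 4*(10 + 4) = 4*14 = 56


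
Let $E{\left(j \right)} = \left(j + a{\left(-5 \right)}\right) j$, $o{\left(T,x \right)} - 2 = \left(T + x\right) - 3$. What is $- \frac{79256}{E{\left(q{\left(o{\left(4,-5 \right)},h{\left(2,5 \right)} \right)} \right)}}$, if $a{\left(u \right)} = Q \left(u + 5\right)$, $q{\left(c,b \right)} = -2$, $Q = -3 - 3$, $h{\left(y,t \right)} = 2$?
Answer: $-19814$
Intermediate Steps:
$o{\left(T,x \right)} = -1 + T + x$ ($o{\left(T,x \right)} = 2 - \left(3 - T - x\right) = 2 + \left(-3 + T + x\right) = -1 + T + x$)
$Q = -6$ ($Q = -3 - 3 = -6$)
$a{\left(u \right)} = -30 - 6 u$ ($a{\left(u \right)} = - 6 \left(u + 5\right) = - 6 \left(5 + u\right) = -30 - 6 u$)
$E{\left(j \right)} = j^{2}$ ($E{\left(j \right)} = \left(j - 0\right) j = \left(j + \left(-30 + 30\right)\right) j = \left(j + 0\right) j = j j = j^{2}$)
$- \frac{79256}{E{\left(q{\left(o{\left(4,-5 \right)},h{\left(2,5 \right)} \right)} \right)}} = - \frac{79256}{\left(-2\right)^{2}} = - \frac{79256}{4} = \left(-79256\right) \frac{1}{4} = -19814$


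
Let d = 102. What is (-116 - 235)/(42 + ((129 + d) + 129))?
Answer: -117/134 ≈ -0.87313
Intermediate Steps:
(-116 - 235)/(42 + ((129 + d) + 129)) = (-116 - 235)/(42 + ((129 + 102) + 129)) = -351/(42 + (231 + 129)) = -351/(42 + 360) = -351/402 = -351*1/402 = -117/134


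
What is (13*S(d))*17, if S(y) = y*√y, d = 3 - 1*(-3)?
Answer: 1326*√6 ≈ 3248.0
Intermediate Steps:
d = 6 (d = 3 + 3 = 6)
S(y) = y^(3/2)
(13*S(d))*17 = (13*6^(3/2))*17 = (13*(6*√6))*17 = (78*√6)*17 = 1326*√6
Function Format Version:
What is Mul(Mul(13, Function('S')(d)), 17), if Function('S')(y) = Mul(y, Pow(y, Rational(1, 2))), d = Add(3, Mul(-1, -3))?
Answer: Mul(1326, Pow(6, Rational(1, 2))) ≈ 3248.0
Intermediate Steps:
d = 6 (d = Add(3, 3) = 6)
Function('S')(y) = Pow(y, Rational(3, 2))
Mul(Mul(13, Function('S')(d)), 17) = Mul(Mul(13, Pow(6, Rational(3, 2))), 17) = Mul(Mul(13, Mul(6, Pow(6, Rational(1, 2)))), 17) = Mul(Mul(78, Pow(6, Rational(1, 2))), 17) = Mul(1326, Pow(6, Rational(1, 2)))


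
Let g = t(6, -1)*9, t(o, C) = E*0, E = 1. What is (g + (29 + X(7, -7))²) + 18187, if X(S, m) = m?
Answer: 18671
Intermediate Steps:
t(o, C) = 0 (t(o, C) = 1*0 = 0)
g = 0 (g = 0*9 = 0)
(g + (29 + X(7, -7))²) + 18187 = (0 + (29 - 7)²) + 18187 = (0 + 22²) + 18187 = (0 + 484) + 18187 = 484 + 18187 = 18671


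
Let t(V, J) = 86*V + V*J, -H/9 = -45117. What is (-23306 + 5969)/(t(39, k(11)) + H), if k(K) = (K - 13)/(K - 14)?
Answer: -17337/409433 ≈ -0.042344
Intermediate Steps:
H = 406053 (H = -9*(-45117) = 406053)
k(K) = (-13 + K)/(-14 + K)
t(V, J) = 86*V + J*V
(-23306 + 5969)/(t(39, k(11)) + H) = (-23306 + 5969)/(39*(86 + (-13 + 11)/(-14 + 11)) + 406053) = -17337/(39*(86 - 2/(-3)) + 406053) = -17337/(39*(86 - 1/3*(-2)) + 406053) = -17337/(39*(86 + 2/3) + 406053) = -17337/(39*(260/3) + 406053) = -17337/(3380 + 406053) = -17337/409433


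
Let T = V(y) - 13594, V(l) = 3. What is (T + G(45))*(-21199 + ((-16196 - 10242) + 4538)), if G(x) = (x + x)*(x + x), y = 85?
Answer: 236656609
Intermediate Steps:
G(x) = 4*x² (G(x) = (2*x)*(2*x) = 4*x²)
T = -13591 (T = 3 - 13594 = -13591)
(T + G(45))*(-21199 + ((-16196 - 10242) + 4538)) = (-13591 + 4*45²)*(-21199 + ((-16196 - 10242) + 4538)) = (-13591 + 4*2025)*(-21199 + (-26438 + 4538)) = (-13591 + 8100)*(-21199 - 21900) = -5491*(-43099) = 236656609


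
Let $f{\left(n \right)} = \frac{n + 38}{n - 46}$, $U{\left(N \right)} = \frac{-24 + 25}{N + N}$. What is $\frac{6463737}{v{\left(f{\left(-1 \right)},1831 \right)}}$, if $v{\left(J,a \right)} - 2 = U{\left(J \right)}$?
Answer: $\frac{478316538}{101} \approx 4.7358 \cdot 10^{6}$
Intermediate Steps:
$U{\left(N \right)} = \frac{1}{2 N}$ ($U{\left(N \right)} = 1 \frac{1}{2 N} = \frac{1}{2 N}$)
$f{\left(n \right)} = \frac{38 + n}{-46 + n}$
$v{\left(J,a \right)} = 2 + \frac{1}{2 J}$
$\frac{6463737}{v{\left(f{\left(-1 \right)},1831 \right)}} = \frac{6463737}{2 + \frac{1}{2 \frac{38 - 1}{-46 - 1}}} = \frac{6463737}{2 + \frac{1}{2 \frac{1}{-47} \cdot 37}} = \frac{6463737}{2 + \frac{1}{2 \left(\left(- \frac{1}{47}\right) 37\right)}} = \frac{6463737}{2 + \frac{1}{2 \left(- \frac{37}{47}\right)}} = \frac{6463737}{2 + \frac{1}{2} \left(- \frac{47}{37}\right)} = \frac{6463737}{2 - \frac{47}{74}} = \frac{6463737}{\frac{101}{74}} = 6463737 \cdot \frac{74}{101} = \frac{478316538}{101}$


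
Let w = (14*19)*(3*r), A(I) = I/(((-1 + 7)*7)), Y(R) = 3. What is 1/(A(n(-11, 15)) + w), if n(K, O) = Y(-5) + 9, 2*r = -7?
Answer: -7/19549 ≈ -0.00035807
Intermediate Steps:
r = -7/2 (r = (1/2)*(-7) = -7/2 ≈ -3.5000)
n(K, O) = 12 (n(K, O) = 3 + 9 = 12)
A(I) = I/42 (A(I) = I/((6*7)) = I/42)
w = -2793 (w = (14*19)*(3*(-7/2)) = 266*(-21/2) = -2793)
1/(A(n(-11, 15)) + w) = 1/((1/42)*12 - 2793) = 1/(2/7 - 2793) = 1/(-19549/7) = -7/19549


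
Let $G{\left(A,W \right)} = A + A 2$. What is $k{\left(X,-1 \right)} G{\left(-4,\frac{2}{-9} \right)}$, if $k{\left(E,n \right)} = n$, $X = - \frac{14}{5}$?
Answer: $12$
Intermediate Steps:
$X = - \frac{14}{5}$ ($X = \left(-14\right) \frac{1}{5} = - \frac{14}{5} \approx -2.8$)
$G{\left(A,W \right)} = 3 A$ ($G{\left(A,W \right)} = A + 2 A = 3 A$)
$k{\left(X,-1 \right)} G{\left(-4,\frac{2}{-9} \right)} = - 3 \left(-4\right) = \left(-1\right) \left(-12\right) = 12$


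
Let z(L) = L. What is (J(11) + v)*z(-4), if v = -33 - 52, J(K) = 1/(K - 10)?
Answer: 336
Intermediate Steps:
J(K) = 1/(-10 + K)
v = -85
(J(11) + v)*z(-4) = (1/(-10 + 11) - 85)*(-4) = (1/1 - 85)*(-4) = (1 - 85)*(-4) = -84*(-4) = 336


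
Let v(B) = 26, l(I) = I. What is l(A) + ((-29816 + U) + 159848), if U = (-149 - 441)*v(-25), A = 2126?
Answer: 116818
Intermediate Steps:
U = -15340 (U = (-149 - 441)*26 = -590*26 = -15340)
l(A) + ((-29816 + U) + 159848) = 2126 + ((-29816 - 15340) + 159848) = 2126 + (-45156 + 159848) = 2126 + 114692 = 116818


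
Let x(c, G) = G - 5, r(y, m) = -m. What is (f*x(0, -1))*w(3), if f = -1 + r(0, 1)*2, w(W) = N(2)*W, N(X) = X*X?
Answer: 216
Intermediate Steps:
N(X) = X²
w(W) = 4*W (w(W) = 2²*W = 4*W)
x(c, G) = -5 + G
f = -3 (f = -1 - 1*1*2 = -1 - 1*2 = -1 - 2 = -3)
(f*x(0, -1))*w(3) = (-3*(-5 - 1))*(4*3) = -3*(-6)*12 = 18*12 = 216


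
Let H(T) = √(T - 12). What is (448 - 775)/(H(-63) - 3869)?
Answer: 1265163/14969236 + 1635*I*√3/14969236 ≈ 0.084518 + 0.00018918*I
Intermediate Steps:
H(T) = √(-12 + T)
(448 - 775)/(H(-63) - 3869) = (448 - 775)/(√(-12 - 63) - 3869) = -327/(√(-75) - 3869) = -327/(5*I*√3 - 3869) = -327/(-3869 + 5*I*√3)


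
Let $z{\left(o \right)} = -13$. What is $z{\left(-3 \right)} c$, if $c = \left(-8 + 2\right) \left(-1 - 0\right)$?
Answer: $-78$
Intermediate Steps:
$c = 6$ ($c = - 6 \left(-1 + 0\right) = \left(-6\right) \left(-1\right) = 6$)
$z{\left(-3 \right)} c = \left(-13\right) 6 = -78$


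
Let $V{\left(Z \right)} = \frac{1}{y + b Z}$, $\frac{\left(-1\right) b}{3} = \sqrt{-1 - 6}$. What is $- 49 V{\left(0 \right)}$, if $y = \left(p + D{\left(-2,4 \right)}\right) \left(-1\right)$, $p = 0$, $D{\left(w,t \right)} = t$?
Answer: $\frac{49}{4} \approx 12.25$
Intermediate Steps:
$b = - 3 i \sqrt{7}$ ($b = - 3 \sqrt{-1 - 6} = - 3 \sqrt{-7} = - 3 i \sqrt{7} \approx - 7.9373 i$)
$y = -4$ ($y = \left(0 + 4\right) \left(-1\right) = 4 \left(-1\right) = -4$)
$V{\left(Z \right)} = \frac{1}{-4 - 3 i Z \sqrt{7}}$ ($V{\left(Z \right)} = \frac{1}{-4 + - 3 i \sqrt{7} Z} = \frac{1}{-4 - 3 i Z \sqrt{7}}$)
$- 49 V{\left(0 \right)} = - 49 \frac{i}{- 4 i + 3 \cdot 0 \sqrt{7}} = - 49 \frac{i}{- 4 i + 0} = - 49 \frac{i}{\left(-4\right) i} = - 49 i \frac{i}{4} = \left(-49\right) \left(- \frac{1}{4}\right) = \frac{49}{4}$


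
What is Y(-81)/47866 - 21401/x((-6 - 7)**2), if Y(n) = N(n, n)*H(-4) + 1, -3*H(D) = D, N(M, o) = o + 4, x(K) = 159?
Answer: -341465477/2536898 ≈ -134.60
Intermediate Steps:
N(M, o) = 4 + o
H(D) = -D/3
Y(n) = 19/3 + 4*n/3 (Y(n) = (4 + n)*(-1/3*(-4)) + 1 = (4 + n)*(4/3) + 1 = (16/3 + 4*n/3) + 1 = 19/3 + 4*n/3)
Y(-81)/47866 - 21401/x((-6 - 7)**2) = (19/3 + (4/3)*(-81))/47866 - 21401/159 = (19/3 - 108)*(1/47866) - 21401*1/159 = -305/3*1/47866 - 21401/159 = -305/143598 - 21401/159 = -341465477/2536898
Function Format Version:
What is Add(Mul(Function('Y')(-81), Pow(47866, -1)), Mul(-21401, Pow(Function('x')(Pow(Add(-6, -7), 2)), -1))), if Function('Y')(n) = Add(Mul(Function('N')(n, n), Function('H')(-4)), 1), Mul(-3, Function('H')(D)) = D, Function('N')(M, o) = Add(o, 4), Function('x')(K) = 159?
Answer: Rational(-341465477, 2536898) ≈ -134.60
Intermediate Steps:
Function('N')(M, o) = Add(4, o)
Function('H')(D) = Mul(Rational(-1, 3), D)
Function('Y')(n) = Add(Rational(19, 3), Mul(Rational(4, 3), n)) (Function('Y')(n) = Add(Mul(Add(4, n), Mul(Rational(-1, 3), -4)), 1) = Add(Mul(Add(4, n), Rational(4, 3)), 1) = Add(Add(Rational(16, 3), Mul(Rational(4, 3), n)), 1) = Add(Rational(19, 3), Mul(Rational(4, 3), n)))
Add(Mul(Function('Y')(-81), Pow(47866, -1)), Mul(-21401, Pow(Function('x')(Pow(Add(-6, -7), 2)), -1))) = Add(Mul(Add(Rational(19, 3), Mul(Rational(4, 3), -81)), Pow(47866, -1)), Mul(-21401, Pow(159, -1))) = Add(Mul(Add(Rational(19, 3), -108), Rational(1, 47866)), Mul(-21401, Rational(1, 159))) = Add(Mul(Rational(-305, 3), Rational(1, 47866)), Rational(-21401, 159)) = Add(Rational(-305, 143598), Rational(-21401, 159)) = Rational(-341465477, 2536898)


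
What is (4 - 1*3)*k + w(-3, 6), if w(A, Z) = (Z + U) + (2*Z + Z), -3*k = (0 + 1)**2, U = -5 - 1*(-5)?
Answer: 71/3 ≈ 23.667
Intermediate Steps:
U = 0 (U = -5 + 5 = 0)
k = -1/3 (k = -(0 + 1)**2/3 = -1/3*1**2 = -1/3*1 = -1/3 ≈ -0.33333)
w(A, Z) = 4*Z (w(A, Z) = (Z + 0) + (2*Z + Z) = Z + 3*Z = 4*Z)
(4 - 1*3)*k + w(-3, 6) = (4 - 1*3)*(-1/3) + 4*6 = (4 - 3)*(-1/3) + 24 = 1*(-1/3) + 24 = -1/3 + 24 = 71/3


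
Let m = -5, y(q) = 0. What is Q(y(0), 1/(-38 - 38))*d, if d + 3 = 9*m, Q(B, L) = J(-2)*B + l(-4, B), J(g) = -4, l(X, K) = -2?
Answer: 96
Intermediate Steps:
Q(B, L) = -2 - 4*B (Q(B, L) = -4*B - 2 = -2 - 4*B)
d = -48 (d = -3 + 9*(-5) = -3 - 45 = -48)
Q(y(0), 1/(-38 - 38))*d = (-2 - 4*0)*(-48) = (-2 + 0)*(-48) = -2*(-48) = 96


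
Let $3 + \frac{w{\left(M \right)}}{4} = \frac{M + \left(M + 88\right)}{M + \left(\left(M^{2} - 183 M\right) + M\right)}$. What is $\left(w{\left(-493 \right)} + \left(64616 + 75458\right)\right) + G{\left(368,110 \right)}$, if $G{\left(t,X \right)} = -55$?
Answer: $\frac{23260901191}{166141} \approx 1.4001 \cdot 10^{5}$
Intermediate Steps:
$w{\left(M \right)} = -12 + \frac{4 \left(88 + 2 M\right)}{M^{2} - 181 M}$ ($w{\left(M \right)} = -12 + 4 \frac{M + \left(M + 88\right)}{M + \left(\left(M^{2} - 183 M\right) + M\right)} = -12 + 4 \frac{M + \left(88 + M\right)}{M + \left(M^{2} - 182 M\right)} = -12 + 4 \frac{88 + 2 M}{M^{2} - 181 M} = -12 + \frac{4 \left(88 + 2 M\right)}{M^{2} - 181 M}$)
$\left(w{\left(-493 \right)} + \left(64616 + 75458\right)\right) + G{\left(368,110 \right)} = \left(\frac{4 \left(88 - 3 \left(-493\right)^{2} + 545 \left(-493\right)\right)}{\left(-493\right) \left(-181 - 493\right)} + \left(64616 + 75458\right)\right) - 55 = \left(4 \left(- \frac{1}{493}\right) \frac{1}{-674} \left(88 - 729147 - 268685\right) + 140074\right) - 55 = \left(4 \left(- \frac{1}{493}\right) \left(- \frac{1}{674}\right) \left(88 - 729147 - 268685\right) + 140074\right) - 55 = \left(4 \left(- \frac{1}{493}\right) \left(- \frac{1}{674}\right) \left(-997744\right) + 140074\right) - 55 = \left(- \frac{1995488}{166141} + 140074\right) - 55 = \frac{23270038946}{166141} - 55 = \frac{23260901191}{166141}$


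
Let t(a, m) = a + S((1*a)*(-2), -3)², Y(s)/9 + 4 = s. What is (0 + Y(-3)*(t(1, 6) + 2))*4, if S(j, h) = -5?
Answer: -7056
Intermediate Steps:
Y(s) = -36 + 9*s
t(a, m) = 25 + a (t(a, m) = a + (-5)² = a + 25 = 25 + a)
(0 + Y(-3)*(t(1, 6) + 2))*4 = (0 + (-36 + 9*(-3))*((25 + 1) + 2))*4 = (0 + (-36 - 27)*(26 + 2))*4 = (0 - 63*28)*4 = (0 - 1764)*4 = -1764*4 = -7056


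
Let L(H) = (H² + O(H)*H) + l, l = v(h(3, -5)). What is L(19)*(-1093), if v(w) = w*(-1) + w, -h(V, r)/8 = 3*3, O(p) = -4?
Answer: -311505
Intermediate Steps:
h(V, r) = -72 (h(V, r) = -24*3 = -8*9 = -72)
v(w) = 0 (v(w) = -w + w = 0)
l = 0
L(H) = H² - 4*H (L(H) = (H² - 4*H) + 0 = H² - 4*H)
L(19)*(-1093) = (19*(-4 + 19))*(-1093) = (19*15)*(-1093) = 285*(-1093) = -311505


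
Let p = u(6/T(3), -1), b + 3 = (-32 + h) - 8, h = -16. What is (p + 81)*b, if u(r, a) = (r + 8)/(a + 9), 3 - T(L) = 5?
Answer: -38527/8 ≈ -4815.9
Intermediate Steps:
b = -59 (b = -3 + ((-32 - 16) - 8) = -3 + (-48 - 8) = -3 - 56 = -59)
T(L) = -2 (T(L) = 3 - 1*5 = 3 - 5 = -2)
u(r, a) = (8 + r)/(9 + a)
p = 5/8 (p = (8 + 6/(-2))/(9 - 1) = (8 + 6*(-1/2))/8 = (8 - 3)/8 = (1/8)*5 = 5/8 ≈ 0.62500)
(p + 81)*b = (5/8 + 81)*(-59) = (653/8)*(-59) = -38527/8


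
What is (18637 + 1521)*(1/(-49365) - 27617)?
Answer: -27481667606548/49365 ≈ -5.5670e+8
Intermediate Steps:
(18637 + 1521)*(1/(-49365) - 27617) = 20158*(-1/49365 - 27617) = 20158*(-1363313206/49365) = -27481667606548/49365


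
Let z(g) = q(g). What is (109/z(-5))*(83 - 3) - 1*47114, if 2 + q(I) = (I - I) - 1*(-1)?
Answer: -55834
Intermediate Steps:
q(I) = -1 (q(I) = -2 + ((I - I) - 1*(-1)) = -2 + (0 + 1) = -2 + 1 = -1)
z(g) = -1
(109/z(-5))*(83 - 3) - 1*47114 = (109/(-1))*(83 - 3) - 1*47114 = (109*(-1))*80 - 47114 = -109*80 - 47114 = -8720 - 47114 = -55834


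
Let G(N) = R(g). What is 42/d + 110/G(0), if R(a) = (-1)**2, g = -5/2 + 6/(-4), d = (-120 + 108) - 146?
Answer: 8669/79 ≈ 109.73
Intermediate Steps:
d = -158 (d = -12 - 146 = -158)
g = -4 (g = -5*1/2 + 6*(-1/4) = -5/2 - 3/2 = -4)
R(a) = 1
G(N) = 1
42/d + 110/G(0) = 42/(-158) + 110/1 = 42*(-1/158) + 110*1 = -21/79 + 110 = 8669/79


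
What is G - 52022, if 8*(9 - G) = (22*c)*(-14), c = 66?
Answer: -49472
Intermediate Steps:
G = 2550 (G = 9 - 22*66*(-14)/8 = 9 - 363*(-14)/2 = 9 - 1/8*(-20328) = 9 + 2541 = 2550)
G - 52022 = 2550 - 52022 = -49472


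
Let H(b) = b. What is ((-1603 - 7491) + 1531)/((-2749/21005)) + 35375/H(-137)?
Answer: 21666685780/376613 ≈ 57530.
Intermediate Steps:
((-1603 - 7491) + 1531)/((-2749/21005)) + 35375/H(-137) = ((-1603 - 7491) + 1531)/((-2749/21005)) + 35375/(-137) = (-9094 + 1531)/((-2749*1/21005)) + 35375*(-1/137) = -7563/(-2749/21005) - 35375/137 = -7563*(-21005/2749) - 35375/137 = 158860815/2749 - 35375/137 = 21666685780/376613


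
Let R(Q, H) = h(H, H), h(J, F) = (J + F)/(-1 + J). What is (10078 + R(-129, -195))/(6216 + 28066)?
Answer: 987839/3359636 ≈ 0.29403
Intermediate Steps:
h(J, F) = (F + J)/(-1 + J)
R(Q, H) = 2*H/(-1 + H) (R(Q, H) = (H + H)/(-1 + H) = (2*H)/(-1 + H) = 2*H/(-1 + H))
(10078 + R(-129, -195))/(6216 + 28066) = (10078 + 2*(-195)/(-1 - 195))/(6216 + 28066) = (10078 + 2*(-195)/(-196))/34282 = (10078 + 2*(-195)*(-1/196))*(1/34282) = (10078 + 195/98)*(1/34282) = (987839/98)*(1/34282) = 987839/3359636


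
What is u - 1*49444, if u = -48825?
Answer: -98269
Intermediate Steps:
u - 1*49444 = -48825 - 1*49444 = -48825 - 49444 = -98269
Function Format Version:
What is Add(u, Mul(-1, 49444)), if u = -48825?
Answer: -98269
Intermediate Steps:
Add(u, Mul(-1, 49444)) = Add(-48825, Mul(-1, 49444)) = Add(-48825, -49444) = -98269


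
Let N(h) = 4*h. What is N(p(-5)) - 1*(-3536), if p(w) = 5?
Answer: 3556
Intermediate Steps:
N(p(-5)) - 1*(-3536) = 4*5 - 1*(-3536) = 20 + 3536 = 3556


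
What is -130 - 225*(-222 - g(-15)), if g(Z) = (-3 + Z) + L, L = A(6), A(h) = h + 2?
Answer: 47570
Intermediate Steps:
A(h) = 2 + h
L = 8 (L = 2 + 6 = 8)
g(Z) = 5 + Z (g(Z) = (-3 + Z) + 8 = 5 + Z)
-130 - 225*(-222 - g(-15)) = -130 - 225*(-222 - (5 - 15)) = -130 - 225*(-222 - 1*(-10)) = -130 - 225*(-222 + 10) = -130 - 225*(-212) = -130 + 47700 = 47570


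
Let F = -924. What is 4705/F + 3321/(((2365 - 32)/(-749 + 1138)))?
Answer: 1182710191/2155692 ≈ 548.65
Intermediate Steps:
4705/F + 3321/(((2365 - 32)/(-749 + 1138))) = 4705/(-924) + 3321/(((2365 - 32)/(-749 + 1138))) = 4705*(-1/924) + 3321/((2333/389)) = -4705/924 + 3321/((2333*(1/389))) = -4705/924 + 3321/(2333/389) = -4705/924 + 3321*(389/2333) = -4705/924 + 1291869/2333 = 1182710191/2155692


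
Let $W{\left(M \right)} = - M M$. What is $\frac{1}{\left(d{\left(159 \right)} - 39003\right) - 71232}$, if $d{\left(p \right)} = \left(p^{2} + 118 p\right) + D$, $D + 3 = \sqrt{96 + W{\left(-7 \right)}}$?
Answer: $- \frac{66195}{4381777978} - \frac{\sqrt{47}}{4381777978} \approx -1.5108 \cdot 10^{-5}$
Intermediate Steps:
$W{\left(M \right)} = - M^{2}$
$D = -3 + \sqrt{47}$ ($D = -3 + \sqrt{96 - \left(-7\right)^{2}} = -3 + \sqrt{96 - 49} = -3 + \sqrt{47} \approx 3.8557$)
$d{\left(p \right)} = -3 + \sqrt{47} + p^{2} + 118 p$ ($d{\left(p \right)} = \left(p^{2} + 118 p\right) - \left(3 - \sqrt{47}\right) = -3 + \sqrt{47} + p^{2} + 118 p$)
$\frac{1}{\left(d{\left(159 \right)} - 39003\right) - 71232} = \frac{1}{\left(\left(-3 + \sqrt{47} + 159^{2} + 118 \cdot 159\right) - 39003\right) - 71232} = \frac{1}{\left(\left(-3 + \sqrt{47} + 25281 + 18762\right) - 39003\right) - 71232} = \frac{1}{\left(\left(44040 + \sqrt{47}\right) - 39003\right) - 71232} = \frac{1}{\left(5037 + \sqrt{47}\right) - 71232} = \frac{1}{-66195 + \sqrt{47}}$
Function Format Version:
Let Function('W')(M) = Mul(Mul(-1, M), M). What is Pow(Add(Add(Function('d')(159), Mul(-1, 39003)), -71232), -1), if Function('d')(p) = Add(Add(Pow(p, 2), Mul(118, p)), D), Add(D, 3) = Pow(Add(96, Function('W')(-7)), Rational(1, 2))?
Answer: Add(Rational(-66195, 4381777978), Mul(Rational(-1, 4381777978), Pow(47, Rational(1, 2)))) ≈ -1.5108e-5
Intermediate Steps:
Function('W')(M) = Mul(-1, Pow(M, 2))
D = Add(-3, Pow(47, Rational(1, 2))) (D = Add(-3, Pow(Add(96, Mul(-1, Pow(-7, 2))), Rational(1, 2))) = Add(-3, Pow(Add(96, Mul(-1, 49)), Rational(1, 2))) = Add(-3, Pow(Add(96, -49), Rational(1, 2))) = Add(-3, Pow(47, Rational(1, 2))) ≈ 3.8557)
Function('d')(p) = Add(-3, Pow(47, Rational(1, 2)), Pow(p, 2), Mul(118, p)) (Function('d')(p) = Add(Add(Pow(p, 2), Mul(118, p)), Add(-3, Pow(47, Rational(1, 2)))) = Add(-3, Pow(47, Rational(1, 2)), Pow(p, 2), Mul(118, p)))
Pow(Add(Add(Function('d')(159), Mul(-1, 39003)), -71232), -1) = Pow(Add(Add(Add(-3, Pow(47, Rational(1, 2)), Pow(159, 2), Mul(118, 159)), Mul(-1, 39003)), -71232), -1) = Pow(Add(Add(Add(-3, Pow(47, Rational(1, 2)), 25281, 18762), -39003), -71232), -1) = Pow(Add(Add(Add(44040, Pow(47, Rational(1, 2))), -39003), -71232), -1) = Pow(Add(Add(5037, Pow(47, Rational(1, 2))), -71232), -1) = Pow(Add(-66195, Pow(47, Rational(1, 2))), -1)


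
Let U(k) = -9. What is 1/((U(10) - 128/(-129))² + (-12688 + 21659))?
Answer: 16641/150353500 ≈ 0.00011068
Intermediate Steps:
1/((U(10) - 128/(-129))² + (-12688 + 21659)) = 1/((-9 - 128/(-129))² + (-12688 + 21659)) = 1/((-9 - 128*(-1/129))² + 8971) = 1/((-9 + 128/129)² + 8971) = 1/((-1033/129)² + 8971) = 1/(1067089/16641 + 8971) = 1/(150353500/16641) = 16641/150353500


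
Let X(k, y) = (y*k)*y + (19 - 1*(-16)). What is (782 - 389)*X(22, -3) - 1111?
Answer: 90458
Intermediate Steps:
X(k, y) = 35 + k*y² (X(k, y) = (k*y)*y + (19 + 16) = k*y² + 35 = 35 + k*y²)
(782 - 389)*X(22, -3) - 1111 = (782 - 389)*(35 + 22*(-3)²) - 1111 = 393*(35 + 22*9) - 1111 = 393*(35 + 198) - 1111 = 393*233 - 1111 = 91569 - 1111 = 90458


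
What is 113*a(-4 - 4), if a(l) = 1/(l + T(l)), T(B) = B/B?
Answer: -113/7 ≈ -16.143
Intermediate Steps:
T(B) = 1
a(l) = 1/(1 + l) (a(l) = 1/(l + 1) = 1/(1 + l))
113*a(-4 - 4) = 113/(1 + (-4 - 4)) = 113/(1 - 8) = 113/(-7) = 113*(-1/7) = -113/7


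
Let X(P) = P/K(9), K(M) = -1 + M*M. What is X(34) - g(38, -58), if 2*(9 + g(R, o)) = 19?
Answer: -3/40 ≈ -0.075000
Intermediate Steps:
K(M) = -1 + M**2
g(R, o) = 1/2 (g(R, o) = -9 + (1/2)*19 = -9 + 19/2 = 1/2)
X(P) = P/80 (X(P) = P/(-1 + 9**2) = P/(-1 + 81) = P/80)
X(34) - g(38, -58) = (1/80)*34 - 1*1/2 = 17/40 - 1/2 = -3/40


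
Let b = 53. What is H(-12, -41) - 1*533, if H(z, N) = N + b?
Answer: -521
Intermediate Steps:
H(z, N) = 53 + N (H(z, N) = N + 53 = 53 + N)
H(-12, -41) - 1*533 = (53 - 41) - 1*533 = 12 - 533 = -521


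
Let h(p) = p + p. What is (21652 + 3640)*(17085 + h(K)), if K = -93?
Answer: 427409508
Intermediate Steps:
h(p) = 2*p
(21652 + 3640)*(17085 + h(K)) = (21652 + 3640)*(17085 + 2*(-93)) = 25292*(17085 - 186) = 25292*16899 = 427409508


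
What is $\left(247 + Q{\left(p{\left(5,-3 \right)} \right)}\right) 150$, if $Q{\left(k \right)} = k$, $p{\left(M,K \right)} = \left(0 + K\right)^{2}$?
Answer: $38400$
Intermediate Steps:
$p{\left(M,K \right)} = K^{2}$
$\left(247 + Q{\left(p{\left(5,-3 \right)} \right)}\right) 150 = \left(247 + \left(-3\right)^{2}\right) 150 = \left(247 + 9\right) 150 = 256 \cdot 150 = 38400$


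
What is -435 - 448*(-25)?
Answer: 10765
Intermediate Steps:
-435 - 448*(-25) = -435 + 11200 = 10765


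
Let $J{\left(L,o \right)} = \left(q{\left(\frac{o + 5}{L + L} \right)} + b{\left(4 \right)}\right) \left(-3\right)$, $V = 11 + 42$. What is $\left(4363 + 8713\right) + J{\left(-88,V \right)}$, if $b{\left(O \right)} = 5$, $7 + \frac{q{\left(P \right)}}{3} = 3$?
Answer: $13097$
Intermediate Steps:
$q{\left(P \right)} = -12$ ($q{\left(P \right)} = -21 + 3 \cdot 3 = -21 + 9 = -12$)
$V = 53$
$J{\left(L,o \right)} = 21$ ($J{\left(L,o \right)} = \left(-12 + 5\right) \left(-3\right) = \left(-7\right) \left(-3\right) = 21$)
$\left(4363 + 8713\right) + J{\left(-88,V \right)} = \left(4363 + 8713\right) + 21 = 13076 + 21 = 13097$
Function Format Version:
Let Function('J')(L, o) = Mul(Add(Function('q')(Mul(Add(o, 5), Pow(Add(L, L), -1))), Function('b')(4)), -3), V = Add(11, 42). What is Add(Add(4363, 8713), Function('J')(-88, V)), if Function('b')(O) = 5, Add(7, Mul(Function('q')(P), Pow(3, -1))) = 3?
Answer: 13097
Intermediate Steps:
Function('q')(P) = -12 (Function('q')(P) = Add(-21, Mul(3, 3)) = Add(-21, 9) = -12)
V = 53
Function('J')(L, o) = 21 (Function('J')(L, o) = Mul(Add(-12, 5), -3) = Mul(-7, -3) = 21)
Add(Add(4363, 8713), Function('J')(-88, V)) = Add(Add(4363, 8713), 21) = Add(13076, 21) = 13097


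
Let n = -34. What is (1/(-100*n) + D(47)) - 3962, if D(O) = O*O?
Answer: -5960199/3400 ≈ -1753.0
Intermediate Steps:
D(O) = O²
(1/(-100*n) + D(47)) - 3962 = (1/(-100*(-34)) + 47²) - 3962 = (1/3400 + 2209) - 3962 = 7510601/3400 - 3962 = -5960199/3400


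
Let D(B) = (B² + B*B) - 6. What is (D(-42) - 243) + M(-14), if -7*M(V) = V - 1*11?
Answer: 22978/7 ≈ 3282.6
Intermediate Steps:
M(V) = 11/7 - V/7 (M(V) = -(V - 1*11)/7 = -(V - 11)/7 = -(-11 + V)/7 = 11/7 - V/7)
D(B) = -6 + 2*B² (D(B) = (B² + B²) - 6 = 2*B² - 6 = -6 + 2*B²)
(D(-42) - 243) + M(-14) = ((-6 + 2*(-42)²) - 243) + (11/7 - ⅐*(-14)) = ((-6 + 2*1764) - 243) + (11/7 + 2) = ((-6 + 3528) - 243) + 25/7 = (3522 - 243) + 25/7 = 3279 + 25/7 = 22978/7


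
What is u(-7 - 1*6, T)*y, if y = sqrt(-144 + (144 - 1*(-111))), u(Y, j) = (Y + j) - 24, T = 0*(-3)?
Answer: -37*sqrt(111) ≈ -389.82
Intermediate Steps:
T = 0
u(Y, j) = -24 + Y + j
y = sqrt(111) (y = sqrt(-144 + (144 + 111)) = sqrt(-144 + 255) = sqrt(111) ≈ 10.536)
u(-7 - 1*6, T)*y = (-24 + (-7 - 1*6) + 0)*sqrt(111) = (-24 + (-7 - 6) + 0)*sqrt(111) = (-24 - 13 + 0)*sqrt(111) = -37*sqrt(111)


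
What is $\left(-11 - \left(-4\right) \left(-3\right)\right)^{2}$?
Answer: $529$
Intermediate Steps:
$\left(-11 - \left(-4\right) \left(-3\right)\right)^{2} = \left(-11 - 12\right)^{2} = \left(-23\right)^{2} = 529$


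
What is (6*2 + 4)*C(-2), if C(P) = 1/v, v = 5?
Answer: 16/5 ≈ 3.2000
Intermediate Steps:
C(P) = ⅕ (C(P) = 1/5 = ⅕)
(6*2 + 4)*C(-2) = (6*2 + 4)*(⅕) = (12 + 4)*(⅕) = 16*(⅕) = 16/5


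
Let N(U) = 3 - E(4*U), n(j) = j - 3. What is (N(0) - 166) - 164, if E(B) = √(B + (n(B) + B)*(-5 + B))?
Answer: -327 - √15 ≈ -330.87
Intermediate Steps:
n(j) = -3 + j
E(B) = √(B + (-5 + B)*(-3 + 2*B)) (E(B) = √(B + ((-3 + B) + B)*(-5 + B)) = √(B + (-3 + 2*B)*(-5 + B)) = √(B + (-5 + B)*(-3 + 2*B)))
N(U) = 3 - √(15 - 48*U + 32*U²) (N(U) = 3 - √(15 - 48*U + 2*(4*U)²) = 3 - √(15 - 48*U + 2*(16*U²)) = 3 - √(15 - 48*U + 32*U²))
(N(0) - 166) - 164 = ((3 - √(15 - 48*0 + 32*0²)) - 166) - 164 = ((3 - √(15 + 0 + 32*0)) - 166) - 164 = ((3 - √(15 + 0 + 0)) - 166) - 164 = ((3 - √15) - 166) - 164 = (-163 - √15) - 164 = -327 - √15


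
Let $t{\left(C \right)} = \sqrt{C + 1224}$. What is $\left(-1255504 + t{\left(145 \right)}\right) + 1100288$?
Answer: $-155179$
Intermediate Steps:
$t{\left(C \right)} = \sqrt{1224 + C}$
$\left(-1255504 + t{\left(145 \right)}\right) + 1100288 = \left(-1255504 + \sqrt{1224 + 145}\right) + 1100288 = \left(-1255504 + \sqrt{1369}\right) + 1100288 = \left(-1255504 + 37\right) + 1100288 = -1255467 + 1100288 = -155179$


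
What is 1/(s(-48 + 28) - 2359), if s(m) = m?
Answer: -1/2379 ≈ -0.00042034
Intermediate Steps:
1/(s(-48 + 28) - 2359) = 1/((-48 + 28) - 2359) = 1/(-20 - 2359) = 1/(-2379) = -1/2379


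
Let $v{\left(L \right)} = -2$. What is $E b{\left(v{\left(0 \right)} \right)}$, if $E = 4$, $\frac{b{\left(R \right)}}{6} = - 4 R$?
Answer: $192$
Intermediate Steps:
$b{\left(R \right)} = - 24 R$ ($b{\left(R \right)} = 6 \left(- 4 R\right) = - 24 R$)
$E b{\left(v{\left(0 \right)} \right)} = 4 \left(\left(-24\right) \left(-2\right)\right) = 4 \cdot 48 = 192$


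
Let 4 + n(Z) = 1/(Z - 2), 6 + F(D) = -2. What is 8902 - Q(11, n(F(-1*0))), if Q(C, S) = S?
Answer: 89061/10 ≈ 8906.1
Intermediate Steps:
F(D) = -8 (F(D) = -6 - 2 = -8)
n(Z) = -4 + 1/(-2 + Z) (n(Z) = -4 + 1/(Z - 2) = -4 + 1/(-2 + Z))
8902 - Q(11, n(F(-1*0))) = 8902 - (9 - 4*(-8))/(-2 - 8) = 8902 - (9 + 32)/(-10) = 8902 - (-1)*41/10 = 8902 - 1*(-41/10) = 8902 + 41/10 = 89061/10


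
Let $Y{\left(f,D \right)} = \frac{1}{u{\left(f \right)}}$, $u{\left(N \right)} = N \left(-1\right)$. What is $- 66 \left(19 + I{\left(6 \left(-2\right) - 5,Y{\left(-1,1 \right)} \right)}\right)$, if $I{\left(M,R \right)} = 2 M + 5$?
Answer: $660$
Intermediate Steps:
$u{\left(N \right)} = - N$
$Y{\left(f,D \right)} = - \frac{1}{f}$ ($Y{\left(f,D \right)} = \frac{1}{\left(-1\right) f} = - \frac{1}{f}$)
$I{\left(M,R \right)} = 5 + 2 M$
$- 66 \left(19 + I{\left(6 \left(-2\right) - 5,Y{\left(-1,1 \right)} \right)}\right) = - 66 \left(19 + \left(5 + 2 \left(6 \left(-2\right) - 5\right)\right)\right) = - 66 \left(19 + \left(5 + 2 \left(-12 - 5\right)\right)\right) = - 66 \left(19 + \left(5 + 2 \left(-17\right)\right)\right) = - 66 \left(19 + \left(5 - 34\right)\right) = - 66 \left(19 - 29\right) = \left(-66\right) \left(-10\right) = 660$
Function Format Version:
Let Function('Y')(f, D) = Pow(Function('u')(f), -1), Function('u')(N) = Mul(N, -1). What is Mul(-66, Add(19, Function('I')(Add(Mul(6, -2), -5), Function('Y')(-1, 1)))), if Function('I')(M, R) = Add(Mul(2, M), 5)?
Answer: 660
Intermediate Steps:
Function('u')(N) = Mul(-1, N)
Function('Y')(f, D) = Mul(-1, Pow(f, -1)) (Function('Y')(f, D) = Pow(Mul(-1, f), -1) = Mul(-1, Pow(f, -1)))
Function('I')(M, R) = Add(5, Mul(2, M))
Mul(-66, Add(19, Function('I')(Add(Mul(6, -2), -5), Function('Y')(-1, 1)))) = Mul(-66, Add(19, Add(5, Mul(2, Add(Mul(6, -2), -5))))) = Mul(-66, Add(19, Add(5, Mul(2, Add(-12, -5))))) = Mul(-66, Add(19, Add(5, Mul(2, -17)))) = Mul(-66, Add(19, Add(5, -34))) = Mul(-66, Add(19, -29)) = Mul(-66, -10) = 660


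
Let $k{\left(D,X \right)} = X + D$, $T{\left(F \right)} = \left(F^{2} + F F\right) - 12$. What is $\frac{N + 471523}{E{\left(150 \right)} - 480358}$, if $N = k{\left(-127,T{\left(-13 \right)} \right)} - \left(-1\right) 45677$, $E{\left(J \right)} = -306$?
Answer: $- \frac{517399}{480664} \approx -1.0764$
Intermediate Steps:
$T{\left(F \right)} = -12 + 2 F^{2}$ ($T{\left(F \right)} = \left(F^{2} + F^{2}\right) - 12 = 2 F^{2} - 12 = -12 + 2 F^{2}$)
$k{\left(D,X \right)} = D + X$
$N = 45876$ ($N = \left(-127 - \left(12 - 2 \left(-13\right)^{2}\right)\right) - \left(-1\right) 45677 = \left(-127 + \left(-12 + 2 \cdot 169\right)\right) - -45677 = \left(-127 + \left(-12 + 338\right)\right) + 45677 = \left(-127 + 326\right) + 45677 = 199 + 45677 = 45876$)
$\frac{N + 471523}{E{\left(150 \right)} - 480358} = \frac{45876 + 471523}{-306 - 480358} = \frac{517399}{-480664} = 517399 \left(- \frac{1}{480664}\right) = - \frac{517399}{480664}$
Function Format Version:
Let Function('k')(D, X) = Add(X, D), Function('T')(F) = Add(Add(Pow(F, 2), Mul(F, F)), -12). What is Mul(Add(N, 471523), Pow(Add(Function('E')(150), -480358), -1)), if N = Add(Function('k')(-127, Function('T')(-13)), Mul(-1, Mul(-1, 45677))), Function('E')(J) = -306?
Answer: Rational(-517399, 480664) ≈ -1.0764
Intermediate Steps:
Function('T')(F) = Add(-12, Mul(2, Pow(F, 2))) (Function('T')(F) = Add(Add(Pow(F, 2), Pow(F, 2)), -12) = Add(Mul(2, Pow(F, 2)), -12) = Add(-12, Mul(2, Pow(F, 2))))
Function('k')(D, X) = Add(D, X)
N = 45876 (N = Add(Add(-127, Add(-12, Mul(2, Pow(-13, 2)))), Mul(-1, Mul(-1, 45677))) = Add(Add(-127, Add(-12, Mul(2, 169))), Mul(-1, -45677)) = Add(Add(-127, Add(-12, 338)), 45677) = Add(Add(-127, 326), 45677) = Add(199, 45677) = 45876)
Mul(Add(N, 471523), Pow(Add(Function('E')(150), -480358), -1)) = Mul(Add(45876, 471523), Pow(Add(-306, -480358), -1)) = Mul(517399, Pow(-480664, -1)) = Mul(517399, Rational(-1, 480664)) = Rational(-517399, 480664)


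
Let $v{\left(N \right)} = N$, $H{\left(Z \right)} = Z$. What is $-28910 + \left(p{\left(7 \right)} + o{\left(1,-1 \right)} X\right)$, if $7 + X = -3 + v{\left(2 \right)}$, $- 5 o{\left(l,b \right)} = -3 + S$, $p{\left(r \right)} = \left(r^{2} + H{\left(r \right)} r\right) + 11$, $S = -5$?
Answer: $- \frac{144069}{5} \approx -28814.0$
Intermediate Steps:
$p{\left(r \right)} = 11 + 2 r^{2}$ ($p{\left(r \right)} = \left(r^{2} + r r\right) + 11 = \left(r^{2} + r^{2}\right) + 11 = 2 r^{2} + 11 = 11 + 2 r^{2}$)
$o{\left(l,b \right)} = \frac{8}{5}$ ($o{\left(l,b \right)} = - \frac{-3 - 5}{5} = \left(- \frac{1}{5}\right) \left(-8\right) = \frac{8}{5}$)
$X = -8$ ($X = -7 + \left(-3 + 2\right) = -7 - 1 = -8$)
$-28910 + \left(p{\left(7 \right)} + o{\left(1,-1 \right)} X\right) = -28910 + \left(\left(11 + 2 \cdot 7^{2}\right) + \frac{8}{5} \left(-8\right)\right) = -28910 + \left(\left(11 + 2 \cdot 49\right) - \frac{64}{5}\right) = -28910 + \left(\left(11 + 98\right) - \frac{64}{5}\right) = -28910 + \left(109 - \frac{64}{5}\right) = -28910 + \frac{481}{5} = - \frac{144069}{5}$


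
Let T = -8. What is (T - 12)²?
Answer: 400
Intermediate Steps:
(T - 12)² = (-8 - 12)² = (-20)² = 400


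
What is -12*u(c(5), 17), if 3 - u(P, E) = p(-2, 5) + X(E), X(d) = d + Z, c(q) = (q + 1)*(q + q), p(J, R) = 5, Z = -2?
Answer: 204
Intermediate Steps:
c(q) = 2*q*(1 + q) (c(q) = (1 + q)*(2*q) = 2*q*(1 + q))
X(d) = -2 + d (X(d) = d - 2 = -2 + d)
u(P, E) = -E (u(P, E) = 3 - (5 + (-2 + E)) = 3 - (3 + E) = 3 + (-3 - E) = -E)
-12*u(c(5), 17) = -(-12)*17 = -12*(-17) = 204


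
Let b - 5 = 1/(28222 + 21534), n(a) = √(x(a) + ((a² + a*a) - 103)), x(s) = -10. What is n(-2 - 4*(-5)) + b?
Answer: 248781/49756 + √535 ≈ 28.130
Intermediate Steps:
n(a) = √(-113 + 2*a²) (n(a) = √(-10 + ((a² + a*a) - 103)) = √(-10 + ((a² + a²) - 103)) = √(-10 + (2*a² - 103)) = √(-10 + (-103 + 2*a²)) = √(-113 + 2*a²))
b = 248781/49756 (b = 5 + 1/(28222 + 21534) = 5 + 1/49756 = 248781/49756 ≈ 5.0000)
n(-2 - 4*(-5)) + b = √(-113 + 2*(-2 - 4*(-5))²) + 248781/49756 = √(-113 + 2*(-2 + 20)²) + 248781/49756 = √(-113 + 2*18²) + 248781/49756 = √(-113 + 2*324) + 248781/49756 = √(-113 + 648) + 248781/49756 = √535 + 248781/49756 = 248781/49756 + √535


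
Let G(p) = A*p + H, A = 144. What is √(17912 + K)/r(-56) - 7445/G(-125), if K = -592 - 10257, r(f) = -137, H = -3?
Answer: 7445/18003 - √7063/137 ≈ -0.19990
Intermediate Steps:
G(p) = -3 + 144*p (G(p) = 144*p - 3 = -3 + 144*p)
K = -10849
√(17912 + K)/r(-56) - 7445/G(-125) = √(17912 - 10849)/(-137) - 7445/(-3 + 144*(-125)) = √7063*(-1/137) - 7445/(-3 - 18000) = -√7063/137 - 7445/(-18003) = -√7063/137 - 7445*(-1/18003) = -√7063/137 + 7445/18003 = 7445/18003 - √7063/137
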